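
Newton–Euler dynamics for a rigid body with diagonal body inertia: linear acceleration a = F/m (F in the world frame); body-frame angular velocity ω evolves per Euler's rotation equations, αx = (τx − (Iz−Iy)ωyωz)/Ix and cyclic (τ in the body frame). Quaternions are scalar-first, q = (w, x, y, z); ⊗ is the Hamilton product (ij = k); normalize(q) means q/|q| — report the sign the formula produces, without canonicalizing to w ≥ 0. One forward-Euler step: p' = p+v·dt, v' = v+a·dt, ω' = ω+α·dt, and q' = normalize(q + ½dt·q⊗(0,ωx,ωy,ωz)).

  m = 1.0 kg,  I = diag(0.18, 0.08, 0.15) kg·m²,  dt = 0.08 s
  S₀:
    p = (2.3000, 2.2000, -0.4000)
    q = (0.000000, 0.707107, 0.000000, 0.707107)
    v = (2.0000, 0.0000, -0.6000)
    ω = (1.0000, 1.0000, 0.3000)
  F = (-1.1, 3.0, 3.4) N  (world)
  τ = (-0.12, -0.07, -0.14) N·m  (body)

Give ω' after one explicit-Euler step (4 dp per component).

precession coupling ω×(Iω) = (0.0210, 0.0090, -0.1000)
angular accel α = (-0.7833, -0.9875, -0.2667)
new body rate ω' = (0.9373, 0.9210, 0.2787)

ω' = (0.9373, 0.9210, 0.2787)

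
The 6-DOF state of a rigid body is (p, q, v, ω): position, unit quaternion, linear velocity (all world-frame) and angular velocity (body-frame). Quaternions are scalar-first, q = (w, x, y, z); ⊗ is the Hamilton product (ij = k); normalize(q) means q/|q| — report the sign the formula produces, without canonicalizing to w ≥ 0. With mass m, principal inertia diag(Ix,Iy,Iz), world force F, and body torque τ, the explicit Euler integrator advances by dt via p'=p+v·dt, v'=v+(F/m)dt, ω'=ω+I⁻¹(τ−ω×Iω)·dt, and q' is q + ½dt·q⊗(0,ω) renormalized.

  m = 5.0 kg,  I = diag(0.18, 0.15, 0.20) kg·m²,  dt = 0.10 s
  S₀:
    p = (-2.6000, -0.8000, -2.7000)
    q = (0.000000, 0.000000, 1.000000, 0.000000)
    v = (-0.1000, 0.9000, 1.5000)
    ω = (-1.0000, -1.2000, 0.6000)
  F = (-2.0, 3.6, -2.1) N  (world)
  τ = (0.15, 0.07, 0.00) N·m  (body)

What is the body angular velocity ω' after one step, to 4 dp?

ω×(Iω) gyroscopic = (-0.0360, 0.0120, -0.0360)
(τ − ω×Iω)/I = (1.0333, 0.3867, 0.1800)
ω + α·dt = (-0.8967, -1.1613, 0.6180)

ω' = (-0.8967, -1.1613, 0.6180)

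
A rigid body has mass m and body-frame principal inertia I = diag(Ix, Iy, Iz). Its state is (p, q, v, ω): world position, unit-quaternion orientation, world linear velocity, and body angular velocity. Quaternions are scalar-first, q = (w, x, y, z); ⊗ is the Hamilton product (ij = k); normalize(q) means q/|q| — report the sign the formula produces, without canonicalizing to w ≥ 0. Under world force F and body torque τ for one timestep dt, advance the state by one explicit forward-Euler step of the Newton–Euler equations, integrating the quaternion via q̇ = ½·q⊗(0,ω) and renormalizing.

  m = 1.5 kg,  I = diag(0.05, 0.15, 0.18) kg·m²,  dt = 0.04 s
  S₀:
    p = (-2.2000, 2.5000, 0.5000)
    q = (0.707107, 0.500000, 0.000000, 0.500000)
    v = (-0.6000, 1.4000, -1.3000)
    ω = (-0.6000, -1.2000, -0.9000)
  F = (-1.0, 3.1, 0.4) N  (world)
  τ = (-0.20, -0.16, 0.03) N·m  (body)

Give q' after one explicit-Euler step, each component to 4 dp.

Hamilton product q⊗(0,ω) = (0.7500000, 0.1757358, -0.6985284, -1.2363963)
q' = normalize(q + ½dt·q⊗(0,ω)) = (0.7217, 0.5033, -0.0140, 0.4750)

q' = (0.7217, 0.5033, -0.0140, 0.4750)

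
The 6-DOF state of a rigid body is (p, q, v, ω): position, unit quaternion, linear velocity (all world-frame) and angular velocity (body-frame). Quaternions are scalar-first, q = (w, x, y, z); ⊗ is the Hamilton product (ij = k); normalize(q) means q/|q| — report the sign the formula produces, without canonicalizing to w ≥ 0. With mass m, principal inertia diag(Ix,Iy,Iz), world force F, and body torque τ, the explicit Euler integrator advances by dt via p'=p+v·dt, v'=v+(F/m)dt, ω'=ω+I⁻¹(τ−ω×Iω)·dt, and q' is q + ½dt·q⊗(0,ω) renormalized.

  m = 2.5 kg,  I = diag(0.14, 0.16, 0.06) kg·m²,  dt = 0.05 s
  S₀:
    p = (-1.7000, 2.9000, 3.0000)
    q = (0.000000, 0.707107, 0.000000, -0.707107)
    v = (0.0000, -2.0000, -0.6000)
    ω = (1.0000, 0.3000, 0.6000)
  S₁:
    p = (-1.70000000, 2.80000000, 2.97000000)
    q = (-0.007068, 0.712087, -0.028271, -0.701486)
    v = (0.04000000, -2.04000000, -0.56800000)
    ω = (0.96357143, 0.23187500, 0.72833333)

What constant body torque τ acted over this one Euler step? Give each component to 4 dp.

τ = (-0.1200, -0.1700, 0.1600)

ω₁ − ω₀ = (-0.03642857, -0.06812500, 0.12833333)
precession coupling = (-0.0180, 0.0480, 0.0060)
τ = I·(Δω/dt) + ω₀×(Iω₀) = (-0.1200, -0.1700, 0.1600)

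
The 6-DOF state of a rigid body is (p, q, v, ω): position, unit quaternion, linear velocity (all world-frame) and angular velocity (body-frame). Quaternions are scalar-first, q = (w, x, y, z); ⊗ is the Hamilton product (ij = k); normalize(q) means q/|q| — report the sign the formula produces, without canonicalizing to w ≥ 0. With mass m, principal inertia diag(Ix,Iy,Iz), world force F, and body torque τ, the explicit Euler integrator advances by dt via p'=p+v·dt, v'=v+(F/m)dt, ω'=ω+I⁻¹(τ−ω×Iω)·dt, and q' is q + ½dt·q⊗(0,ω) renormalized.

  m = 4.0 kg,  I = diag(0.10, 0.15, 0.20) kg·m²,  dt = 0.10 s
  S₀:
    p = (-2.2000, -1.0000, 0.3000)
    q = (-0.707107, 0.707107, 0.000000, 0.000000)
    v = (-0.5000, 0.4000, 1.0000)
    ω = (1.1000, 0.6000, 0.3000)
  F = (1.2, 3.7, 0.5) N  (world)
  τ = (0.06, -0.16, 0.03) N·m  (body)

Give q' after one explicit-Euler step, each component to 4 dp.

q' = (-0.7445, 0.6668, -0.0318, 0.0106)

2q̇ = q⊗(0,ω) = (-0.7778177, -0.7778177, -0.6363963, 0.2121321)
q' = normalize(q + ½dt·q⊗(0,ω)) = (-0.7445, 0.6668, -0.0318, 0.0106)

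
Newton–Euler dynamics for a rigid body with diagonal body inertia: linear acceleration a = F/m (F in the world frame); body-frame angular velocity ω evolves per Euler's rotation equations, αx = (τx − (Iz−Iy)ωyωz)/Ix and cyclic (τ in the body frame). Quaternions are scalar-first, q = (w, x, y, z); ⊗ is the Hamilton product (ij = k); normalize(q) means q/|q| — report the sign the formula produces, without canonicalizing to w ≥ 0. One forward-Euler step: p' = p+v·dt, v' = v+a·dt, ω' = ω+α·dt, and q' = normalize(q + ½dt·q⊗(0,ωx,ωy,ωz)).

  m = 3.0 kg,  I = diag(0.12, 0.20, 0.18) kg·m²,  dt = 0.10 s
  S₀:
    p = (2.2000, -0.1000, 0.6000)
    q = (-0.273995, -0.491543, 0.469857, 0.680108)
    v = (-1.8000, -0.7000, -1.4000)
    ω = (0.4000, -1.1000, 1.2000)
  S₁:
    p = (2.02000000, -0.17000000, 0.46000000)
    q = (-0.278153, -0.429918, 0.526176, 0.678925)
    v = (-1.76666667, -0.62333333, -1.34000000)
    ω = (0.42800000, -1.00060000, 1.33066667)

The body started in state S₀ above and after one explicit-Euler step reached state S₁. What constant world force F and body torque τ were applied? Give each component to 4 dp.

Δv = v₁−v₀ = (0.03333333, 0.07666667, 0.06000000)
m·(v₁−v₀)/dt = (1.0000, 2.3000, 1.8000)
rate change Δω = (0.02800000, 0.09940000, 0.13066667)
τ = I·(Δω/dt) + ω₀×(Iω₀) = (0.0600, 0.1700, 0.2000)

F = (1.0000, 2.3000, 1.8000)
τ = (0.0600, 0.1700, 0.2000)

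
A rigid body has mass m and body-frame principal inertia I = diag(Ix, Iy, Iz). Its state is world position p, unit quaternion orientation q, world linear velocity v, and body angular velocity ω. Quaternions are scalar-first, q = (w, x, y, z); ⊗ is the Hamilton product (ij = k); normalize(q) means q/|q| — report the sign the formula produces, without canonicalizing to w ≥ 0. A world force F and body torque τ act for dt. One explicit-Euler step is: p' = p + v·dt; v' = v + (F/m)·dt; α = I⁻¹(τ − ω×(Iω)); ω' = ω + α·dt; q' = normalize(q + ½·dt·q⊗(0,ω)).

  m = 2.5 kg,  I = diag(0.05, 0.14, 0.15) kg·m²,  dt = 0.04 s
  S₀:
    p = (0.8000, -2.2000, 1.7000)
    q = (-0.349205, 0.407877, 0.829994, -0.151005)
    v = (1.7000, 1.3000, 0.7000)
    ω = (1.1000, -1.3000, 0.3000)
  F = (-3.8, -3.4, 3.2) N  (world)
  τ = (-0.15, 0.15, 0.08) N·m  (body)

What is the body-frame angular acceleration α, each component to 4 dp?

gyro term ω×Iω = (-0.0039, -0.0330, -0.1287)
α = I⁻¹(τ − ω×Iω) = (-2.9220, 1.3071, 1.3913)

α = (-2.9220, 1.3071, 1.3913)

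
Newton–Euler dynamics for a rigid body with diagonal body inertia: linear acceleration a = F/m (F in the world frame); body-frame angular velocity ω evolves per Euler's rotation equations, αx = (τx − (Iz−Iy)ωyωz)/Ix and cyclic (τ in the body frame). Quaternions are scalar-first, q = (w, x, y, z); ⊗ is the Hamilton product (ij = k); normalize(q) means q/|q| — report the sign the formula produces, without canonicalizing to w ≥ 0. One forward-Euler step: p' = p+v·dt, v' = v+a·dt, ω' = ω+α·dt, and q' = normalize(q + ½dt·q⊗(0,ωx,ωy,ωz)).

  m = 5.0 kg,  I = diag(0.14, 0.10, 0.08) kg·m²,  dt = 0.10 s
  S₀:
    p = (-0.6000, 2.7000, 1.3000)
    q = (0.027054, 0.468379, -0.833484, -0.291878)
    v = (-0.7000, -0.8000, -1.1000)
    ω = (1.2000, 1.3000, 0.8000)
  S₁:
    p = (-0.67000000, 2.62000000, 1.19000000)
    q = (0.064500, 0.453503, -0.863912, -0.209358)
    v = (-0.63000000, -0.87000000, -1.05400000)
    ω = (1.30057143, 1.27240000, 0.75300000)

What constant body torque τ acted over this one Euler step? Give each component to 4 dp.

rate change Δω = (0.10057143, -0.02760000, -0.04700000)
ω₀×(Iω₀) = (-0.0208, 0.0576, -0.0624)
applied torque τ = (0.1200, 0.0300, -0.1000)

τ = (0.1200, 0.0300, -0.1000)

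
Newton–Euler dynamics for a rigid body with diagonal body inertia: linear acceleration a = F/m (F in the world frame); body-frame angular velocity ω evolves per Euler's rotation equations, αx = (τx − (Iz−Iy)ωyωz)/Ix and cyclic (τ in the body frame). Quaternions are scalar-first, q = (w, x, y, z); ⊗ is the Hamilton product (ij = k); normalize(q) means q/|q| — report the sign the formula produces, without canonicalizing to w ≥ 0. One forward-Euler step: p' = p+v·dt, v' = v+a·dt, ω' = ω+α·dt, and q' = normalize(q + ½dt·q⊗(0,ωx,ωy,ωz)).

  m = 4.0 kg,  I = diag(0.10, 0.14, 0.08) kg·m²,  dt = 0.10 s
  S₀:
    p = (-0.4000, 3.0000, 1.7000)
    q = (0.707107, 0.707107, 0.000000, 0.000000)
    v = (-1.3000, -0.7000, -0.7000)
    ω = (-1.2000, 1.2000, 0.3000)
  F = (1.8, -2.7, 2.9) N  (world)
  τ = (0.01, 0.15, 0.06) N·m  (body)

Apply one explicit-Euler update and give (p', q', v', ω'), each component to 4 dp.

precession coupling ω×(Iω) = (-0.0216, -0.0072, -0.0576)
angular accel α = (0.3160, 1.1229, 1.4700)
ω' = ω + α·dt = (-1.1684, 1.3123, 0.4470)
2q̇ = q⊗(0,ω) = (0.8485284, -0.8485284, 0.6363963, 1.0606605)
updated quaternion q' = (0.7468, 0.6622, 0.0317, 0.0528)
new position p' = (-0.5300, 2.9300, 1.6300)
v' = v + a·dt = (-1.2550, -0.7675, -0.6275)

p' = (-0.5300, 2.9300, 1.6300)
q' = (0.7468, 0.6622, 0.0317, 0.0528)
v' = (-1.2550, -0.7675, -0.6275)
ω' = (-1.1684, 1.3123, 0.4470)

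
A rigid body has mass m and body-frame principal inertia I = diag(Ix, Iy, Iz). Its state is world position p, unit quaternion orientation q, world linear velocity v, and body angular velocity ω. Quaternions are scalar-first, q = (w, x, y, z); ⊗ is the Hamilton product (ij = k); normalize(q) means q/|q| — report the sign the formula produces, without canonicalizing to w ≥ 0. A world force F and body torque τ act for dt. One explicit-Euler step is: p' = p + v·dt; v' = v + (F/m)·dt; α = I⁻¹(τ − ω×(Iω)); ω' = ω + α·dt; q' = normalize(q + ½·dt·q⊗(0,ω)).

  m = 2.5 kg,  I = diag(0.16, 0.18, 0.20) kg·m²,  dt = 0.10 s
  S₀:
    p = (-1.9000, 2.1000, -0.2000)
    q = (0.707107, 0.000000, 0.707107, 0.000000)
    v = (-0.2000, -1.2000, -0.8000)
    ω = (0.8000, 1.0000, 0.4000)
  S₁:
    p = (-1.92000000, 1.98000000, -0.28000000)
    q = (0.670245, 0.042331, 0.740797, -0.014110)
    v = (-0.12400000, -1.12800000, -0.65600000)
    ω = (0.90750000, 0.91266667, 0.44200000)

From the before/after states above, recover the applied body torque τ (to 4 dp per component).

τ = (0.1800, -0.1700, 0.1000)

rate change Δω = (0.10750000, -0.08733333, 0.04200000)
τ = I·(Δω/dt) + ω₀×(Iω₀) = (0.1800, -0.1700, 0.1000)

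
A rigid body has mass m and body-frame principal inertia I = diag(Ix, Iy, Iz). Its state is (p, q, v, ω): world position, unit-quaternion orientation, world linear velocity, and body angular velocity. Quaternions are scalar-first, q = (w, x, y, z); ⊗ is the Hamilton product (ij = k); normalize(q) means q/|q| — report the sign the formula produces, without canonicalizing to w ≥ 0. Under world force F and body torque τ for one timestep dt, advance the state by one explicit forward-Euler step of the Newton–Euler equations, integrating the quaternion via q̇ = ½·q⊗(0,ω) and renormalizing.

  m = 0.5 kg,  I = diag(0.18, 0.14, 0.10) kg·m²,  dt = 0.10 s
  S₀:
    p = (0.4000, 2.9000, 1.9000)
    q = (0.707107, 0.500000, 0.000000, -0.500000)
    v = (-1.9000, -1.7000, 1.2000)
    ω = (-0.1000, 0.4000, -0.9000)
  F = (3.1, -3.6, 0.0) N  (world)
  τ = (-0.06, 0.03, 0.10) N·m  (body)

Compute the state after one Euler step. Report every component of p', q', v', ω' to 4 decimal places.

p' = (0.2100, 2.7300, 2.0200)
q' = (0.6863, 0.5058, 0.0391, -0.5212)
v' = (-1.2800, -2.4200, 1.2000)
ω' = (-0.1413, 0.4163, -0.8016)

gyro term ω×Iω = (0.0144, 0.0072, 0.0016)
(τ − ω×Iω)/I = (-0.4133, 0.1629, 0.9840)
ω + α·dt = (-0.1413, 0.4163, -0.8016)
Hamilton product q⊗(0,ω) = (-0.4000000, 0.1292893, 0.7828428, -0.4363963)
q' = normalize(q + ½dt·q⊗(0,ω)) = (0.6863, 0.5058, 0.0391, -0.5212)
p' = p + v·dt = (0.2100, 2.7300, 2.0200)
v' = v + a·dt = (-1.2800, -2.4200, 1.2000)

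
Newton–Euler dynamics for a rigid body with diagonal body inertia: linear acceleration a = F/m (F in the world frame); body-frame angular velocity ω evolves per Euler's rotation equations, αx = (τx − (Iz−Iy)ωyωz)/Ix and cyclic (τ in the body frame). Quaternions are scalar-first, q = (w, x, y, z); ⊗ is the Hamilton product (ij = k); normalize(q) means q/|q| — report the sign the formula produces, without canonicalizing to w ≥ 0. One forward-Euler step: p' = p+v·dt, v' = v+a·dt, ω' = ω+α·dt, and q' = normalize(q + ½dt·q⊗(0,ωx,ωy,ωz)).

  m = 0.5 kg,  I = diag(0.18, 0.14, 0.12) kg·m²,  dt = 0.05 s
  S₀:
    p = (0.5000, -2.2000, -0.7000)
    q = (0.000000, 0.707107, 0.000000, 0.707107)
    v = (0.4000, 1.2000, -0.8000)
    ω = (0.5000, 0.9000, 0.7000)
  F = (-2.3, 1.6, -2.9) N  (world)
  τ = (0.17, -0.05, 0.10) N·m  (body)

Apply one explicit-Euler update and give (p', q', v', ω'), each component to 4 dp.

p' = (0.5200, -2.1400, -0.7400)
q' = (-0.0212, 0.6909, -0.0035, 0.7227)
v' = (0.1700, 1.3600, -1.0900)
ω' = (0.5507, 0.8746, 0.7492)

new position p' = (0.5200, -2.1400, -0.7400)
v + (F/m)dt = (0.1700, 1.3600, -1.0900)
gyro term ω×Iω = (-0.0126, 0.0210, -0.0180)
(τ − ω×Iω)/I = (1.0144, -0.5071, 0.9833)
new body rate ω' = (0.5507, 0.8746, 0.7492)
q⊗(0,ω) = (-0.8485284, -0.6363963, -0.1414214, 0.6363963)
q + ½dt·q⊗(0,ω), renormalized = (-0.0212, 0.6909, -0.0035, 0.7227)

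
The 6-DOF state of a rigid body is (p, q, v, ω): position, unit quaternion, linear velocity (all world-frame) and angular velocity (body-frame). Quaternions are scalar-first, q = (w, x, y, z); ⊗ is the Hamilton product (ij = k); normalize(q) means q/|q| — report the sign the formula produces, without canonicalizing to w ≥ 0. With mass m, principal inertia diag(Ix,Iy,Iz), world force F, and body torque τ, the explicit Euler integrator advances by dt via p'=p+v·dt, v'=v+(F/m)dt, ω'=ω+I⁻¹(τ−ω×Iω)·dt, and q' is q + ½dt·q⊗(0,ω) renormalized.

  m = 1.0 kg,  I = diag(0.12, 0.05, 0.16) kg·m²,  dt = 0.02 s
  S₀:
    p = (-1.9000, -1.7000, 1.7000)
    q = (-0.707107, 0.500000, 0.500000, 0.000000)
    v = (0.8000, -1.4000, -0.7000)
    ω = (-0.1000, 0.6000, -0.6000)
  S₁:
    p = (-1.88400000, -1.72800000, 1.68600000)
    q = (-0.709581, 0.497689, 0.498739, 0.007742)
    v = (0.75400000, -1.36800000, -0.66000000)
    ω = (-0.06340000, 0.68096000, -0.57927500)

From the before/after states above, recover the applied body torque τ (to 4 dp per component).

τ = (0.1800, 0.2000, 0.1700)

rate change Δω = (0.03660000, 0.08096000, 0.02072500)
ω₀×(Iω₀) = (-0.0396, -0.0024, 0.0042)
τ = I·(Δω/dt) + ω₀×(Iω₀) = (0.1800, 0.2000, 0.1700)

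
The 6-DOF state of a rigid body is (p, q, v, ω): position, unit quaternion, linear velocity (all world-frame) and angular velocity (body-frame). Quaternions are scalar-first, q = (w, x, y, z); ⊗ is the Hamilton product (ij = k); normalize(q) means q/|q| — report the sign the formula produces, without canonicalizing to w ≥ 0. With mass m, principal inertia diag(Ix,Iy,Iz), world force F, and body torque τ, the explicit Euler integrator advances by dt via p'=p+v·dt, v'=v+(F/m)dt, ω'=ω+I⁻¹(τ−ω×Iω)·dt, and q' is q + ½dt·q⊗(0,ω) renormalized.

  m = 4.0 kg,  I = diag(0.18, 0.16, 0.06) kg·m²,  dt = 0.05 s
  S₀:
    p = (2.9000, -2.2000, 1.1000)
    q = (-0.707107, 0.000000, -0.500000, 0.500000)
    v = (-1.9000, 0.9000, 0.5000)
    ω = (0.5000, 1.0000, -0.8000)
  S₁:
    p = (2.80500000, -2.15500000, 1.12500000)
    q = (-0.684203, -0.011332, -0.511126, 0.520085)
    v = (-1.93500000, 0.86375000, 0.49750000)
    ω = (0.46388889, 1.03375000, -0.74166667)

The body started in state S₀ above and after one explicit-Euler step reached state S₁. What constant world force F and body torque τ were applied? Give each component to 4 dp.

Δω = ω₁−ω₀ = (-0.03611111, 0.03375000, 0.05833333)
precession coupling = (0.0800, -0.0480, -0.0100)
I·α + gyro = (-0.0500, 0.0600, 0.0600)
velocity change Δv = (-0.03500000, -0.03625000, -0.00250000)
applied force F = (-2.8000, -2.9000, -0.2000)

F = (-2.8000, -2.9000, -0.2000)
τ = (-0.0500, 0.0600, 0.0600)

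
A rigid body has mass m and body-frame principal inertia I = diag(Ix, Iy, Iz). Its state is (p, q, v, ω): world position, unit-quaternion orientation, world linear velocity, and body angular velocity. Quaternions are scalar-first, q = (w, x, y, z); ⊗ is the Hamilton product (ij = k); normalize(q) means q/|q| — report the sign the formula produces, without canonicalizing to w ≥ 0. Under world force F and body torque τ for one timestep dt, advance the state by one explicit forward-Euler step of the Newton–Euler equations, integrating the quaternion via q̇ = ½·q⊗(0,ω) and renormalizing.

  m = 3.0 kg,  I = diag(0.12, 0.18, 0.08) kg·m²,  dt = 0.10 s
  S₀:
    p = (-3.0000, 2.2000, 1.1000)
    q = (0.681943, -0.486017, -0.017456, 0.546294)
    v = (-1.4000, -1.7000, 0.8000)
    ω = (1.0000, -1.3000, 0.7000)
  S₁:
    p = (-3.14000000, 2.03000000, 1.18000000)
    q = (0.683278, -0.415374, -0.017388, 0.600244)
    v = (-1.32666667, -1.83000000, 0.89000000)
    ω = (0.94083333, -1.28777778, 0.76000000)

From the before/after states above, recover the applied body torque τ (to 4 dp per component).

τ = (0.0200, 0.0500, -0.0300)

Δω = ω₁−ω₀ = (-0.05916667, 0.01222222, 0.06000000)
I·α + gyro = (0.0200, 0.0500, -0.0300)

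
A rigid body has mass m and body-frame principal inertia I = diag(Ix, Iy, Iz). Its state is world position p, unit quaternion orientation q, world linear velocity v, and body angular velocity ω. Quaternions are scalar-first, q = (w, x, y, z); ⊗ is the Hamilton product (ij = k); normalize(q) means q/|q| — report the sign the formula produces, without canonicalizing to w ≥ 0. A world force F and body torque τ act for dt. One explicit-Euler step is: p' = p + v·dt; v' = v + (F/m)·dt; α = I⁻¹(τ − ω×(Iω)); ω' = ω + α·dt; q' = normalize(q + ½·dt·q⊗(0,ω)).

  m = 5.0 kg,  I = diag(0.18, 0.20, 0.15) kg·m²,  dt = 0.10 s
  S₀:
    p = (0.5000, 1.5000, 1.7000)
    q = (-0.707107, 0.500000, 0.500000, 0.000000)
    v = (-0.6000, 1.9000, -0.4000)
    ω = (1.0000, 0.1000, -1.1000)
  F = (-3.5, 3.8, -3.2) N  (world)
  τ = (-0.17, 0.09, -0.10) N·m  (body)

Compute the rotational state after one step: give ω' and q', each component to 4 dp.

ω' = (0.9025, 0.1615, -1.1680)
q' = (-0.7326, 0.4359, 0.5225, 0.0163)

ω×(Iω) gyroscopic = (0.0055, -0.0330, 0.0020)
angular accel α = (-0.9750, 0.6150, -0.6800)
ω + α·dt = (0.9025, 0.1615, -1.1680)
q⊗(0,ω) = (-0.5500000, -1.2571070, 0.4792893, 0.3278177)
q + ½dt·q⊗(0,ω), renormalized = (-0.7326, 0.4359, 0.5225, 0.0163)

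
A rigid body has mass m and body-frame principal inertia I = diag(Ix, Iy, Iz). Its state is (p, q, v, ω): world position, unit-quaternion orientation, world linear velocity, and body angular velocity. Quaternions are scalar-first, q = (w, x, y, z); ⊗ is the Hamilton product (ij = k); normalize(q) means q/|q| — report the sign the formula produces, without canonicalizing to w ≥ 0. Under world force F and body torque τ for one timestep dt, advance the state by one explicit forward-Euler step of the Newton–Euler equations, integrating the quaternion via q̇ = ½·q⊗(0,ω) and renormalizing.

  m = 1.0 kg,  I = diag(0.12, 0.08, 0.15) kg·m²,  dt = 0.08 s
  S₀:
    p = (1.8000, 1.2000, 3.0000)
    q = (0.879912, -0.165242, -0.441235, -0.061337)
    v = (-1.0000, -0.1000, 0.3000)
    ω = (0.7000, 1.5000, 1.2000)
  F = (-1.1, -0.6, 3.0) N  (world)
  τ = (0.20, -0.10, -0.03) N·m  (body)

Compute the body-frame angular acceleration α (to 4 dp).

α = (0.6167, -0.9350, 0.0800)

gyro term ω×Iω = (0.1260, -0.0252, -0.0420)
angular accel α = (0.6167, -0.9350, 0.0800)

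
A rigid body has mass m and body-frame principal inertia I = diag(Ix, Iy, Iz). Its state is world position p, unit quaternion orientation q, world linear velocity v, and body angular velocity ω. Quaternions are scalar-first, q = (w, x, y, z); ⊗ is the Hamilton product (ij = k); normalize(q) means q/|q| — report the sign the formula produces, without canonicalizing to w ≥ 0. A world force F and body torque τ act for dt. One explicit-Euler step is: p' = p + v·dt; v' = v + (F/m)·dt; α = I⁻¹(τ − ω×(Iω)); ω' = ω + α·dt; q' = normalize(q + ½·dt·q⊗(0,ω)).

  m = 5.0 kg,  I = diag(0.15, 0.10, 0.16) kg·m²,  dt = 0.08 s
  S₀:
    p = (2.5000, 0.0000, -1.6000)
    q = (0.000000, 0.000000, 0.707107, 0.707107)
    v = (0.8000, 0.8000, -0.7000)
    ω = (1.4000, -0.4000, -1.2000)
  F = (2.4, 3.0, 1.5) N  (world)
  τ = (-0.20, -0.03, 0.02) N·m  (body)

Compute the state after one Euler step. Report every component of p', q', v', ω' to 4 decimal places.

angular accel α = (-1.5253, -0.4680, -0.0500)
ω + α·dt = (1.2780, -0.4374, -1.2040)
2q̇ = q⊗(0,ω) = (1.1313712, -0.5656856, 0.9899498, -0.9899498)
updated quaternion q' = (0.0451, -0.0226, 0.7446, 0.6656)
a = F/m = (0.4800, 0.6000, 0.3000)
new position p' = (2.5640, 0.0640, -1.6560)
new velocity v' = (0.8384, 0.8480, -0.6760)

p' = (2.5640, 0.0640, -1.6560)
q' = (0.0451, -0.0226, 0.7446, 0.6656)
v' = (0.8384, 0.8480, -0.6760)
ω' = (1.2780, -0.4374, -1.2040)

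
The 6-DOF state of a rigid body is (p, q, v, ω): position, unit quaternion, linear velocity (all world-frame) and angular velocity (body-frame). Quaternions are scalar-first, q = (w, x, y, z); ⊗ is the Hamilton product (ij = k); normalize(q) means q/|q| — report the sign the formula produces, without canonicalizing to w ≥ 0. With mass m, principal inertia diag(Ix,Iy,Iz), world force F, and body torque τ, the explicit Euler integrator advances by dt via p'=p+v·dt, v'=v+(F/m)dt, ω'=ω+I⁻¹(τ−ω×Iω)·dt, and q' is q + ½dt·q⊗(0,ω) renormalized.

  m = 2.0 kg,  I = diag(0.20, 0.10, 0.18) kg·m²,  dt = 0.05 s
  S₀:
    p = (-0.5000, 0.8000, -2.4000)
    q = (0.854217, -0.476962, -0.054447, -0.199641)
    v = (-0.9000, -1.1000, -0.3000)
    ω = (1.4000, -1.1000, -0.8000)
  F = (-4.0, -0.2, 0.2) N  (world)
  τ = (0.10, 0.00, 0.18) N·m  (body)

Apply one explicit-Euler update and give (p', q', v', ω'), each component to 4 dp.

p' = (-0.5450, 0.7450, -2.4150)
q' = (0.8644, -0.4509, -0.0944, -0.2015)
v' = (-1.0000, -1.1050, -0.2950)
ω' = (1.4074, -1.0888, -0.7928)

angular accel α = (0.1480, 0.2240, 0.1444)
ω' = ω + α·dt = (1.4074, -1.0888, -0.7928)
Hamilton product q⊗(0,ω) = (0.4481423, 1.0198563, -1.6007057, -0.0824896)
q + ½dt·q⊗(0,ω), renormalized = (0.8644, -0.4509, -0.0944, -0.2015)
p + v·dt = (-0.5450, 0.7450, -2.4150)
new velocity v' = (-1.0000, -1.1050, -0.2950)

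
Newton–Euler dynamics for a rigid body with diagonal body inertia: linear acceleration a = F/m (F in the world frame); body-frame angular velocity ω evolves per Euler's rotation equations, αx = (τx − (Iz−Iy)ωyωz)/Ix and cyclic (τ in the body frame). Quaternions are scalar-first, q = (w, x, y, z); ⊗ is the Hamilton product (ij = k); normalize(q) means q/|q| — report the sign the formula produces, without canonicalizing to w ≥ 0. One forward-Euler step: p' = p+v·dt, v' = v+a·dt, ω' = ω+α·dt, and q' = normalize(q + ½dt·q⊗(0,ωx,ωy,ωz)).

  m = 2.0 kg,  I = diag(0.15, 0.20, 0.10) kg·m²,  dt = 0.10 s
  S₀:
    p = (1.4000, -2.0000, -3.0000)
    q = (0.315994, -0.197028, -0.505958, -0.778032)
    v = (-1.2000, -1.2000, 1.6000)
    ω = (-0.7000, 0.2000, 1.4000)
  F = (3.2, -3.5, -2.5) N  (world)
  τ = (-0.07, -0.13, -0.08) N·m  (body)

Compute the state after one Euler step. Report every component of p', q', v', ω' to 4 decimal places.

(τ − ω×Iω)/I = (-0.2800, -0.4050, -0.7300)
ω + α·dt = (-0.7280, 0.1595, 1.3270)
Hamilton product q⊗(0,ω) = (1.0525168, -0.7739306, 0.8836604, 0.0488154)
q' = normalize(q + ½dt·q⊗(0,ω)) = (0.3675, -0.2350, -0.4603, -0.7732)
a = F/m = (1.6000, -1.7500, -1.2500)
p + v·dt = (1.2800, -2.1200, -2.8400)
v + (F/m)dt = (-1.0400, -1.3750, 1.4750)

p' = (1.2800, -2.1200, -2.8400)
q' = (0.3675, -0.2350, -0.4603, -0.7732)
v' = (-1.0400, -1.3750, 1.4750)
ω' = (-0.7280, 0.1595, 1.3270)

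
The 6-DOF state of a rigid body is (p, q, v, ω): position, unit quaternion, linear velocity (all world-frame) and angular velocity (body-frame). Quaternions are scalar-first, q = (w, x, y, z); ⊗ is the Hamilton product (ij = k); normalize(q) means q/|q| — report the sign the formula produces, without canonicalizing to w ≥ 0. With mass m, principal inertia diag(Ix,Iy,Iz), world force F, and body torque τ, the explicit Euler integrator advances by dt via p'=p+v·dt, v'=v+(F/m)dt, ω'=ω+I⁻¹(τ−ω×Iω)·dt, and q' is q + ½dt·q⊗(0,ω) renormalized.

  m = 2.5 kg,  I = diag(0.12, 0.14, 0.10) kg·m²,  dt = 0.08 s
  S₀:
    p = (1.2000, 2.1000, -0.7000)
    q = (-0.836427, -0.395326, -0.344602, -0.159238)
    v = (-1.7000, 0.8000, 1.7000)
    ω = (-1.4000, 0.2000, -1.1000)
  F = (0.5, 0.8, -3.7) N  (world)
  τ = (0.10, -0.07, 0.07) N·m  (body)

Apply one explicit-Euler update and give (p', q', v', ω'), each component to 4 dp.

p' = p + v·dt = (1.0640, 2.1640, -0.5640)
v' = v + a·dt = (-1.6840, 0.8256, 1.5816)
gyro term ω×Iω = (0.0088, 0.0308, -0.0056)
(τ − ω×Iω)/I = (0.7600, -0.7200, 0.7560)
ω + α·dt = (-1.3392, 0.1424, -1.0395)
Hamilton product q⊗(0,ω) = (-0.6596978, 1.5819076, -0.3792108, 0.3585617)
updated quaternion q' = (-0.8606, -0.3312, -0.3589, -0.1445)

p' = (1.0640, 2.1640, -0.5640)
q' = (-0.8606, -0.3312, -0.3589, -0.1445)
v' = (-1.6840, 0.8256, 1.5816)
ω' = (-1.3392, 0.1424, -1.0395)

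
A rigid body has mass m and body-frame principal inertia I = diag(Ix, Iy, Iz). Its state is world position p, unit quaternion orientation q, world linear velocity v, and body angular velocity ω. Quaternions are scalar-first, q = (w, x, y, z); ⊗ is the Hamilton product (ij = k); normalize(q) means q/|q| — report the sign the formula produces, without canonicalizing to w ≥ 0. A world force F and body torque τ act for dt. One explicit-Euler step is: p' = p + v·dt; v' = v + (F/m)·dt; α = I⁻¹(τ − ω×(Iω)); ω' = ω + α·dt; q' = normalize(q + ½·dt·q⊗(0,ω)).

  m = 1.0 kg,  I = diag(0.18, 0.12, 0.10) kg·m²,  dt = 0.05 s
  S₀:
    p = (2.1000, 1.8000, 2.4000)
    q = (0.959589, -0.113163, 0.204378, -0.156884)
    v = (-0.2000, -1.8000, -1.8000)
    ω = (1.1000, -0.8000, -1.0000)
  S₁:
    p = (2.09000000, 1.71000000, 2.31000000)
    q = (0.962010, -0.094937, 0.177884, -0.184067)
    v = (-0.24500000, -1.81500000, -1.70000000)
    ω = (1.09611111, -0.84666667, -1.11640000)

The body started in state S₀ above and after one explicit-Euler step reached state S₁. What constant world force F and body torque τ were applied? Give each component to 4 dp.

F = (-0.9000, -0.3000, 2.0000)
τ = (-0.0300, -0.2000, -0.1800)

ω₁ − ω₀ = (-0.00388889, -0.04666667, -0.11640000)
I·α + gyro = (-0.0300, -0.2000, -0.1800)
Δv = v₁−v₀ = (-0.04500000, -0.01500000, 0.10000000)
applied force F = (-0.9000, -0.3000, 2.0000)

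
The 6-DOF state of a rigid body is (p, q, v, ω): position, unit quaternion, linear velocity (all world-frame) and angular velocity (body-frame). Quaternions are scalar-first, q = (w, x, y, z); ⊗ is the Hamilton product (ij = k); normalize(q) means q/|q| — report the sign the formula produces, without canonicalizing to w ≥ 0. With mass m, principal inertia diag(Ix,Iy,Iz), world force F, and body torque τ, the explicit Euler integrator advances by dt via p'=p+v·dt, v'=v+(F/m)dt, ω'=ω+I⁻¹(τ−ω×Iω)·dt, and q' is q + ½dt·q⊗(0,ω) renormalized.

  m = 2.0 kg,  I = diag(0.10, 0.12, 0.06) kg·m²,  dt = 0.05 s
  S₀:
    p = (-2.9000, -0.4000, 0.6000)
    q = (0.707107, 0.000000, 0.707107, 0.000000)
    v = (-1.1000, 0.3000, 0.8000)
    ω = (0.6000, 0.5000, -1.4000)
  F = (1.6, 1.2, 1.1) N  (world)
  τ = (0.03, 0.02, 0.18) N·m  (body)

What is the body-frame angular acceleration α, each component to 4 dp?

precession coupling ω×(Iω) = (0.0420, -0.0336, 0.0060)
α = I⁻¹(τ − ω×Iω) = (-0.1200, 0.4467, 2.9000)

α = (-0.1200, 0.4467, 2.9000)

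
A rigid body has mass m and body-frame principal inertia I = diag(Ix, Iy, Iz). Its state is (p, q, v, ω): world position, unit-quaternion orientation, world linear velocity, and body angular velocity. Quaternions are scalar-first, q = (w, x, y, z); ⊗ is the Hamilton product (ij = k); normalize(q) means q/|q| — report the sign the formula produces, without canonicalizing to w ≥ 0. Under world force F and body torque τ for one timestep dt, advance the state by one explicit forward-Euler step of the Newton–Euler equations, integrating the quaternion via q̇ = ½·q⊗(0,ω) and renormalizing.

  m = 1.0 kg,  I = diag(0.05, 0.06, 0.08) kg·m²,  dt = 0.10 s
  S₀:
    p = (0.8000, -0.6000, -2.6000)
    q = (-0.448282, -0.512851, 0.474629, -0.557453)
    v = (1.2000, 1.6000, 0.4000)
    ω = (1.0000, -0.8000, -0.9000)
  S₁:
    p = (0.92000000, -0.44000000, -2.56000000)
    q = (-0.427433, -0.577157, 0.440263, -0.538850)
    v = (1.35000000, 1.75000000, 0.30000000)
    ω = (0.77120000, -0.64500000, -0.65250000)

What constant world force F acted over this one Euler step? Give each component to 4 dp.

F = (1.5000, 1.5000, -1.0000)

velocity change Δv = (0.15000000, 0.15000000, -0.10000000)
m·(v₁−v₀)/dt = (1.5000, 1.5000, -1.0000)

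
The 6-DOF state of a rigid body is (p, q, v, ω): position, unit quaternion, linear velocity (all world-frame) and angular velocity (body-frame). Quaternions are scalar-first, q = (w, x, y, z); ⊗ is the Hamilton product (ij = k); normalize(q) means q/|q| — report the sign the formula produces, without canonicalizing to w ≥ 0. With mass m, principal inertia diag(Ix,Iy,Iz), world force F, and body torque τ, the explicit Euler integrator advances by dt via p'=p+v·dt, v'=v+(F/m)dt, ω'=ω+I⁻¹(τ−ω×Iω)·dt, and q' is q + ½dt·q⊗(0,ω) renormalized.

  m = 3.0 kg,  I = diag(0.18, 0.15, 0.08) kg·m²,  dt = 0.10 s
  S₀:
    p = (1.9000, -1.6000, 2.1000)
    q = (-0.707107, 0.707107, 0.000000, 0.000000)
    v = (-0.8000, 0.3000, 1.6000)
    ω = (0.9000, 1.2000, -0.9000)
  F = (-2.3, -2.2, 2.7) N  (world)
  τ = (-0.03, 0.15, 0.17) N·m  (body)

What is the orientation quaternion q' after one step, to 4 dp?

q' = (-0.7361, 0.6727, -0.0106, 0.0740)

Hamilton product q⊗(0,ω) = (-0.6363963, -0.6363963, -0.2121321, 1.4849247)
updated quaternion q' = (-0.7361, 0.6727, -0.0106, 0.0740)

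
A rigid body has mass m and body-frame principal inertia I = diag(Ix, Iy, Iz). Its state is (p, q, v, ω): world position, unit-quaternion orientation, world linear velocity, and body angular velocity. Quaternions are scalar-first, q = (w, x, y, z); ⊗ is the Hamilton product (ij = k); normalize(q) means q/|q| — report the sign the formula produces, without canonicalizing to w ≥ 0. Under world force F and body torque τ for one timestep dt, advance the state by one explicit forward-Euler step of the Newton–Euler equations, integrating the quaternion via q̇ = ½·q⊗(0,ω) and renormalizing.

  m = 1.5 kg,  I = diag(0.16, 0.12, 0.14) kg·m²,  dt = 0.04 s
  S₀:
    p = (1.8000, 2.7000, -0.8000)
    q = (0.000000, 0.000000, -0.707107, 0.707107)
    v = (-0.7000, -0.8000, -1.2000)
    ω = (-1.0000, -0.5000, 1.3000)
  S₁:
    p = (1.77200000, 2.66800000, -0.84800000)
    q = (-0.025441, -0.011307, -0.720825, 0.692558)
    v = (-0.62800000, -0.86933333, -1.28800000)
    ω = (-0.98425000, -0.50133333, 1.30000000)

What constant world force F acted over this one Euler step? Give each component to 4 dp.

F = (2.7000, -2.6000, -3.3000)

v₁ − v₀ = (0.07200000, -0.06933333, -0.08800000)
F = m·Δv/dt = (2.7000, -2.6000, -3.3000)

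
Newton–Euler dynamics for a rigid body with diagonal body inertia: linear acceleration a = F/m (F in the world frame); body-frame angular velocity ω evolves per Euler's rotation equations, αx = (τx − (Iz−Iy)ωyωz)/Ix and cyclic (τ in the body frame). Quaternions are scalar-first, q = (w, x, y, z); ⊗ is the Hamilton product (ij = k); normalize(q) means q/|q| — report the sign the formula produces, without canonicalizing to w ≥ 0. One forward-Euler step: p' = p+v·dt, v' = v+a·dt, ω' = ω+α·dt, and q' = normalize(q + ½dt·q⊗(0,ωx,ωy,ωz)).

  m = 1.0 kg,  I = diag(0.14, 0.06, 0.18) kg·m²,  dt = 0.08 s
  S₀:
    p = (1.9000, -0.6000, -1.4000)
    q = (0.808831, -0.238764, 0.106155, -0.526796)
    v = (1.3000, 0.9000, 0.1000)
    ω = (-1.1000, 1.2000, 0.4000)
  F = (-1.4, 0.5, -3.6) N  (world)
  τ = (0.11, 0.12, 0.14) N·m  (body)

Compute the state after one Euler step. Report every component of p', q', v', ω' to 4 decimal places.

angular accel α = (0.3743, 1.7067, 0.1911)
new body rate ω' = (-1.0701, 1.3365, 0.4153)
q⊗(0,ω) = (-0.1793080, -0.2150969, 1.6455784, 0.1537861)
updated quaternion q' = (0.7999, -0.2468, 0.1716, -0.5195)
a = F/m = (-1.4000, 0.5000, -3.6000)
new position p' = (2.0040, -0.5280, -1.3920)
v + (F/m)dt = (1.1880, 0.9400, -0.1880)

p' = (2.0040, -0.5280, -1.3920)
q' = (0.7999, -0.2468, 0.1716, -0.5195)
v' = (1.1880, 0.9400, -0.1880)
ω' = (-1.0701, 1.3365, 0.4153)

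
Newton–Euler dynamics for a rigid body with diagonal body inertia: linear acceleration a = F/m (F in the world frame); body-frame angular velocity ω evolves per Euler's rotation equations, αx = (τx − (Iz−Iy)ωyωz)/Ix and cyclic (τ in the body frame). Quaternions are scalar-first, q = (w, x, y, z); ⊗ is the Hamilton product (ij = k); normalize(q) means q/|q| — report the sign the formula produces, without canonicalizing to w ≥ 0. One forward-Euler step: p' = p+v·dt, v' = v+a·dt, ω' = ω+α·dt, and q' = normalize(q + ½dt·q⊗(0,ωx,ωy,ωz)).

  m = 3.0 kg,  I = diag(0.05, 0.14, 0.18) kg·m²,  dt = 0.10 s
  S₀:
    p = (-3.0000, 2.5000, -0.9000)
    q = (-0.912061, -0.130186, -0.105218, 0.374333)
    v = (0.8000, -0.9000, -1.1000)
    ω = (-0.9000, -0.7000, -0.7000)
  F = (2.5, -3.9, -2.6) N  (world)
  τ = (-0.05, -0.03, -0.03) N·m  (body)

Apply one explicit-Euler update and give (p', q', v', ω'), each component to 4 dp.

p' = (-2.9200, 2.4100, -1.0100)
q' = (-0.9065, -0.0722, -0.0945, 0.4052)
v' = (0.8833, -1.0300, -1.1867)
ω' = (-1.0392, -0.6629, -0.7482)

a = (0.8333, -1.3000, -0.8667)
new position p' = (-2.9200, 2.4100, -1.0100)
new velocity v' = (0.8833, -1.0300, -1.1867)
ω×(Iω) gyroscopic = (0.0196, -0.0819, 0.0567)
α = I⁻¹(τ − ω×Iω) = (-1.3920, 0.3707, -0.4817)
new body rate ω' = (-1.0392, -0.6629, -0.7482)
2q̇ = q⊗(0,ω) = (0.0712131, 1.1565406, 0.2104128, 0.6348767)
q + ½dt·q⊗(0,ω), renormalized = (-0.9065, -0.0722, -0.0945, 0.4052)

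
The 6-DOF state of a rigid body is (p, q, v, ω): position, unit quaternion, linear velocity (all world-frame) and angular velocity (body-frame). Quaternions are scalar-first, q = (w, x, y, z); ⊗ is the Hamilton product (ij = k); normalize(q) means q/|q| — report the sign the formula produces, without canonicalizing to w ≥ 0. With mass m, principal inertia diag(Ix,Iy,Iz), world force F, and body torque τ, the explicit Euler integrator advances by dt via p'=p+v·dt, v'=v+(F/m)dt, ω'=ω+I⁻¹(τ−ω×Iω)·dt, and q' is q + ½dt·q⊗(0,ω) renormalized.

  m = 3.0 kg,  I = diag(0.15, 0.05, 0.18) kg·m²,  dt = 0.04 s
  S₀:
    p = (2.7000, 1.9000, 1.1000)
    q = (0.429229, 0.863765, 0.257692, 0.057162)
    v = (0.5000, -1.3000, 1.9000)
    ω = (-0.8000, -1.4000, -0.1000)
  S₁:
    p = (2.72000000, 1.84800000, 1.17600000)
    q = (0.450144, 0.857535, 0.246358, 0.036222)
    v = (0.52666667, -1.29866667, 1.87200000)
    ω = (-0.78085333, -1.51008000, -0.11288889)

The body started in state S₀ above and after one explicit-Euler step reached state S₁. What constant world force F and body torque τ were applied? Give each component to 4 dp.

F = (2.0000, 0.1000, -2.1000)
τ = (0.0900, -0.1400, -0.1700)

Δω = ω₁−ω₀ = (0.01914667, -0.11008000, -0.01288889)
τ = I·(Δω/dt) + ω₀×(Iω₀) = (0.0900, -0.1400, -0.1700)
Δv = v₁−v₀ = (0.02666667, 0.00133333, -0.02800000)
applied force F = (2.0000, 0.1000, -2.1000)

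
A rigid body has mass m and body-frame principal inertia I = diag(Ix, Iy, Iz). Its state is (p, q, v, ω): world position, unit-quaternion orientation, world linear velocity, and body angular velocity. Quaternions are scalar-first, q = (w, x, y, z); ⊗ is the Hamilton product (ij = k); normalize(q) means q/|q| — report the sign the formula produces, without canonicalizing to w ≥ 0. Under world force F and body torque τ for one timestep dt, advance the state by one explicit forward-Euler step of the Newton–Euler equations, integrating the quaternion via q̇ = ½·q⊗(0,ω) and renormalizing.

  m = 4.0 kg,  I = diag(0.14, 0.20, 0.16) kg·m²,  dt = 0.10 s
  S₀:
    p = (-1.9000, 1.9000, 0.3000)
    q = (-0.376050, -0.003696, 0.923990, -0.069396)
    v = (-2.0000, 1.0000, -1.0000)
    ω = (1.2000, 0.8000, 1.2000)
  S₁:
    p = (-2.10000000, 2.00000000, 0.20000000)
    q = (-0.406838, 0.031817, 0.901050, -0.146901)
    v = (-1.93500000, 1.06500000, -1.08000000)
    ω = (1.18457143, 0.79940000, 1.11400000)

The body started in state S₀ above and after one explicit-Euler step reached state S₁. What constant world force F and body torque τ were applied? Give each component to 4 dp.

F = (2.6000, 2.6000, -3.2000)
τ = (-0.0600, -0.0300, -0.0800)

Δv = v₁−v₀ = (0.06500000, 0.06500000, -0.08000000)
F = m·Δv/dt = (2.6000, 2.6000, -3.2000)
Δω = ω₁−ω₀ = (-0.01542857, -0.00060000, -0.08600000)
τ = I·(Δω/dt) + ω₀×(Iω₀) = (-0.0600, -0.0300, -0.0800)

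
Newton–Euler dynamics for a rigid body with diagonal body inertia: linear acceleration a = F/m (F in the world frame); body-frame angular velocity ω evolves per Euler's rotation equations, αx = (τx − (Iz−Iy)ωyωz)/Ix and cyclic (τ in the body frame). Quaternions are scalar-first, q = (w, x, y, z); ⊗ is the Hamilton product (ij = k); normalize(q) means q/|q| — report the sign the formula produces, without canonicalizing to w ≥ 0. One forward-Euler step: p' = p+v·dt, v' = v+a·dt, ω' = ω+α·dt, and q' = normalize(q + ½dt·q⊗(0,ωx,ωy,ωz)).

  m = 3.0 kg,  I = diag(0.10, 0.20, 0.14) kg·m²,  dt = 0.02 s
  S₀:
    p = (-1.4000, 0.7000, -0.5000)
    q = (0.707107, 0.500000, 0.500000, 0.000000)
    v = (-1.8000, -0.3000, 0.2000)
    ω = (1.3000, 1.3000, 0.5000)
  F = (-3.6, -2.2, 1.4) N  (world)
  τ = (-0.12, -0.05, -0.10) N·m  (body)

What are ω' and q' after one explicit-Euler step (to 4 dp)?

gyro term ω×Iω = (-0.0390, -0.0260, 0.1690)
(τ − ω×Iω)/I = (-0.8100, -0.1200, -1.9214)
new body rate ω' = (1.2838, 1.2976, 0.4616)
q⊗(0,ω) = (-1.3000000, 1.1692391, 0.6692391, 0.3535535)
q + ½dt·q⊗(0,ω), renormalized = (0.6940, 0.5116, 0.5066, 0.0035)

ω' = (1.2838, 1.2976, 0.4616)
q' = (0.6940, 0.5116, 0.5066, 0.0035)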